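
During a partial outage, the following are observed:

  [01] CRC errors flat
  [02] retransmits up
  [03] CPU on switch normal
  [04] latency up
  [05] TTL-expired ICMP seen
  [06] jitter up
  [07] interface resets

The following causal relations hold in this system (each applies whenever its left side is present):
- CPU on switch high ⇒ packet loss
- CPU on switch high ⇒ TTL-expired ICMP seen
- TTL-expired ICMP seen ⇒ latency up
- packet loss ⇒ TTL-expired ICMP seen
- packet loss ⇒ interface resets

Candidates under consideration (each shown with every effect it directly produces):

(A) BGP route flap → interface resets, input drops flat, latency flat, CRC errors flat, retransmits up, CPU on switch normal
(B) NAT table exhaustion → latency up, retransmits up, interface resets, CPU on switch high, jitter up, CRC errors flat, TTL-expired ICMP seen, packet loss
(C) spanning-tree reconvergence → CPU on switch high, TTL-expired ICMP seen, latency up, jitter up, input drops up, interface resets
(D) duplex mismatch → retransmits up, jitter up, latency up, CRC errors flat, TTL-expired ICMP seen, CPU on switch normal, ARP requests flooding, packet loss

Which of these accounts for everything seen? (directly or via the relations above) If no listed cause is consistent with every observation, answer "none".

Checking each candidate against the observations:
(A) BGP route flap — fails on latency up, TTL-expired ICMP seen, jitter up (predicts latency flat, not latency up)
(B) NAT table exhaustion — CRC errors flat match; retransmits up match; CPU on switch normal miss; latency up match; TTL-expired ICMP seen match; jitter up match; interface resets match
(C) spanning-tree reconvergence — CRC errors flat miss; retransmits up miss; CPU on switch normal miss; latency up match; TTL-expired ICMP seen match; jitter up match; interface resets match
(D) duplex mismatch — CRC errors flat match; retransmits up match; CPU on switch normal match; latency up match; TTL-expired ICMP seen match; jitter up match; interface resets match (through packet loss → interface resets)
Only (D) is consistent with every observation.

D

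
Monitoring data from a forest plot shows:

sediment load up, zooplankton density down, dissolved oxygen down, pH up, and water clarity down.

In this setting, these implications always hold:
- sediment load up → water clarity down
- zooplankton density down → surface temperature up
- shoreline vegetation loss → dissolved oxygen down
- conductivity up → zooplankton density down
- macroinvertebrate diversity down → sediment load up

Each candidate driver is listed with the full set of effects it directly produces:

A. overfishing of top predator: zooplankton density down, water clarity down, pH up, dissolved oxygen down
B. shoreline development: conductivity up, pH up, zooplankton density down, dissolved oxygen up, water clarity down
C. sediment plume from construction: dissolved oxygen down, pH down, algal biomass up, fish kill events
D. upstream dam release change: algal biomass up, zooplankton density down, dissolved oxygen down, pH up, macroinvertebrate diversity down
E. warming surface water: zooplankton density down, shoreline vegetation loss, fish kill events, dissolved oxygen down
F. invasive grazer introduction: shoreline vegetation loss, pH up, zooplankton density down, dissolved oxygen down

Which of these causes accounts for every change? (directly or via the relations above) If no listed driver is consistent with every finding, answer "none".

D

Testing each hypothesis:
(A) overfishing of top predator — does not account for sediment load up
(B) shoreline development — fails on sediment load up, dissolved oxygen down (predicts dissolved oxygen up, not dissolved oxygen down)
(C) sediment plume from construction — fails on sediment load up, zooplankton density down, pH up, water clarity down (predicts pH down, not pH up)
(D) upstream dam release change — sediment load up + (via macroinvertebrate diversity down → sediment load up); zooplankton density down +; dissolved oxygen down +; pH up +; water clarity down + (via macroinvertebrate diversity down → sediment load up → water clarity down)
(E) warming surface water — sediment load up -; zooplankton density down +; dissolved oxygen down +; pH up -; water clarity down -
(F) invasive grazer introduction — does not account for sediment load up, water clarity down
Only (D) is consistent with every observation.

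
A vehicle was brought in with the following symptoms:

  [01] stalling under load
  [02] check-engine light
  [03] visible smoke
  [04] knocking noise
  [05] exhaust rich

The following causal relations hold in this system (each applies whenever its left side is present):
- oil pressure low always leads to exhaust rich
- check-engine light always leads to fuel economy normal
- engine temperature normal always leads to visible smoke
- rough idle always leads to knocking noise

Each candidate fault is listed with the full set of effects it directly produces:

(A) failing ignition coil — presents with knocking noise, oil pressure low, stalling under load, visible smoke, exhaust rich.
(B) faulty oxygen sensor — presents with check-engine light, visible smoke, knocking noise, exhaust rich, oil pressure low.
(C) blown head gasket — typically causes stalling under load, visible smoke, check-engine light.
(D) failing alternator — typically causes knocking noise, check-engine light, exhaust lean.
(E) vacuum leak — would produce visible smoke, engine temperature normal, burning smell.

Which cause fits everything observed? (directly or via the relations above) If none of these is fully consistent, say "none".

none

Checking each candidate against the observations:
(A) failing ignition coil — stalling under load match; check-engine light miss; visible smoke match; knocking noise match; exhaust rich match
(B) faulty oxygen sensor — does not account for stalling under load
(C) blown head gasket — stalling under load match; check-engine light match; visible smoke match; knocking noise miss; exhaust rich miss
(D) failing alternator — fails on stalling under load, visible smoke, exhaust rich (predicts exhaust lean, not exhaust rich)
(E) vacuum leak — stalling under load miss; check-engine light miss; visible smoke match; knocking noise miss; exhaust rich miss
None of the listed candidates fits everything.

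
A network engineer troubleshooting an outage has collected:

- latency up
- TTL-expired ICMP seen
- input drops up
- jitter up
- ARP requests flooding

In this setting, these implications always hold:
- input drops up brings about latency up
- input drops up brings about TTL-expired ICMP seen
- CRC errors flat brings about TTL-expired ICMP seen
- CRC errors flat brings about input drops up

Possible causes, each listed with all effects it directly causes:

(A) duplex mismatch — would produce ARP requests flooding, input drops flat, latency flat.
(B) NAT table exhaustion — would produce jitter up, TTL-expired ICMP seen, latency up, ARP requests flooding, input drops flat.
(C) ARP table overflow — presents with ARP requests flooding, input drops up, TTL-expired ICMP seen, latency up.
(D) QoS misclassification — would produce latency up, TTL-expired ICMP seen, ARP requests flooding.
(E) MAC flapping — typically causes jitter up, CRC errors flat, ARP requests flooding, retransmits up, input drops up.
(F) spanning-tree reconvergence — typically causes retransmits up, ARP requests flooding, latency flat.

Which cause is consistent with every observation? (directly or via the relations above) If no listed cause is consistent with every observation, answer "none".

Testing each hypothesis:
(A) duplex mismatch — fails on latency up, TTL-expired ICMP seen, input drops up, jitter up (predicts latency flat, not latency up; predicts input drops flat, not input drops up)
(B) NAT table exhaustion — latency up match; TTL-expired ICMP seen match; input drops up miss; jitter up match; ARP requests flooding match
(C) ARP table overflow — latency up match; TTL-expired ICMP seen match; input drops up match; jitter up miss; ARP requests flooding match
(D) QoS misclassification — latency up match; TTL-expired ICMP seen match; input drops up miss; jitter up miss; ARP requests flooding match
(E) MAC flapping — latency up match (through input drops up → latency up); TTL-expired ICMP seen match (through CRC errors flat → TTL-expired ICMP seen); input drops up match; jitter up match; ARP requests flooding match
(F) spanning-tree reconvergence — fails on latency up, TTL-expired ICMP seen, input drops up, jitter up (predicts latency flat, not latency up)
(E) alone accounts for all the evidence.

E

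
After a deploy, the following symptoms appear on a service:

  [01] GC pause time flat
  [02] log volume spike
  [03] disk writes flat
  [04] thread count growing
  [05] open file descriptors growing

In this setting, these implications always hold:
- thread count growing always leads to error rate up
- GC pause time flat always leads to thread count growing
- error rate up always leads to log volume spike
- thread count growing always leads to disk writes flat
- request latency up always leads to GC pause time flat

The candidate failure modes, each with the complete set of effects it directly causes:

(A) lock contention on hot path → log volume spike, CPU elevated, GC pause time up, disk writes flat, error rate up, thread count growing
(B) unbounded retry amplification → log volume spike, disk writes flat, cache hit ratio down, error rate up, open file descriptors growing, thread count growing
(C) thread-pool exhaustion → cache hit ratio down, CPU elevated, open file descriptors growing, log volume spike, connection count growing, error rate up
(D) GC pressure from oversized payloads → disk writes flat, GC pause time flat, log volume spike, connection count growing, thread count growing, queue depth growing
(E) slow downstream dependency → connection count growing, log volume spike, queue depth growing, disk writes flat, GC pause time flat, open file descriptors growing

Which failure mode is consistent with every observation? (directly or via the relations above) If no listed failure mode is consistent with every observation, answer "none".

Testing each hypothesis:
(A) lock contention on hot path — fails on GC pause time flat, open file descriptors growing (predicts GC pause time up, not GC pause time flat)
(B) unbounded retry amplification — GC pause time flat -; log volume spike +; disk writes flat +; thread count growing +; open file descriptors growing +
(C) thread-pool exhaustion — GC pause time flat -; log volume spike +; disk writes flat -; thread count growing -; open file descriptors growing +
(D) GC pressure from oversized payloads — GC pause time flat +; log volume spike +; disk writes flat +; thread count growing +; open file descriptors growing -
(E) slow downstream dependency — accounts for every observation (thread count growing by GC pause time flat → thread count growing)
(E) is the only candidate with no mismatches.

E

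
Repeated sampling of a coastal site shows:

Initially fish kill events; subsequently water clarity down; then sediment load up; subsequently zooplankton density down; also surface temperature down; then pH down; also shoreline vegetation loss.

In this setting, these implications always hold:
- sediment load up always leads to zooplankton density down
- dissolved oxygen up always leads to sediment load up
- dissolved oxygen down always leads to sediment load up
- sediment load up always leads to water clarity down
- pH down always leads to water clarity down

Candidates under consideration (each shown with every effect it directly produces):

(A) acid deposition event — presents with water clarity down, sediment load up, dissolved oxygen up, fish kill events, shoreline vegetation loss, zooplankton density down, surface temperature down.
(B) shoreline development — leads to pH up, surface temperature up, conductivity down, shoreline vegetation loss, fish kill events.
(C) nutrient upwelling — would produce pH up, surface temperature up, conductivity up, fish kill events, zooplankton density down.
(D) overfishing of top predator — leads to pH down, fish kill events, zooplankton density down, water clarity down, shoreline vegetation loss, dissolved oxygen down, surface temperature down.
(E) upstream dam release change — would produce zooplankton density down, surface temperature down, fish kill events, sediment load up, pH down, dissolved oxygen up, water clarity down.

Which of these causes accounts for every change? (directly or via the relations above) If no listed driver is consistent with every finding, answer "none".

D

Per-candidate check:
(A) acid deposition event — fish kill events yes; water clarity down yes; sediment load up yes; zooplankton density down yes; surface temperature down yes; pH down NO; shoreline vegetation loss yes
(B) shoreline development — fish kill events yes; water clarity down NO; sediment load up NO; zooplankton density down NO; surface temperature down NO; pH down NO; shoreline vegetation loss yes
(C) nutrient upwelling — fish kill events yes; water clarity down NO; sediment load up NO; zooplankton density down yes; surface temperature down NO; pH down NO; shoreline vegetation loss NO
(D) overfishing of top predator — fish kill events yes; water clarity down yes; sediment load up yes (by dissolved oxygen down → sediment load up); zooplankton density down yes; surface temperature down yes; pH down yes; shoreline vegetation loss yes
(E) upstream dam release change — fish kill events yes; water clarity down yes; sediment load up yes; zooplankton density down yes; surface temperature down yes; pH down yes; shoreline vegetation loss NO
Only (D) is consistent with every observation.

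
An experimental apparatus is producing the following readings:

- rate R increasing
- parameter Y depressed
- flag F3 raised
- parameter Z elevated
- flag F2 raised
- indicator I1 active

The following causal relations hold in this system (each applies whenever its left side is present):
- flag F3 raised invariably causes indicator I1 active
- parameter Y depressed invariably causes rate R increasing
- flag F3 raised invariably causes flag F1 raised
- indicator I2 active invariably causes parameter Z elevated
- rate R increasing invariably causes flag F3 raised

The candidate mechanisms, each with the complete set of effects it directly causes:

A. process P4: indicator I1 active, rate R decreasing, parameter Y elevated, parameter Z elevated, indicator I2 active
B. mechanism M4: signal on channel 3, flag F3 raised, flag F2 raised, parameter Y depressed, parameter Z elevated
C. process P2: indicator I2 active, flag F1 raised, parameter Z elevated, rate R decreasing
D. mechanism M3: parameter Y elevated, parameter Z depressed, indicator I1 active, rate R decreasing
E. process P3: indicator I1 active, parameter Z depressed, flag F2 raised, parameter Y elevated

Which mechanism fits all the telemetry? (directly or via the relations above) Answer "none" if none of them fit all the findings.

Checking each candidate against the observations:
(A) process P4 — fails on rate R increasing, parameter Y depressed, flag F3 raised, flag F2 raised (predicts rate R decreasing, not rate R increasing; predicts parameter Y elevated, not parameter Y depressed)
(B) mechanism M4 — rate R increasing match (by parameter Y depressed → rate R increasing); parameter Y depressed match; flag F3 raised match; parameter Z elevated match; flag F2 raised match; indicator I1 active match (by flag F3 raised → indicator I1 active)
(C) process P2 — fails on rate R increasing, parameter Y depressed, flag F3 raised, flag F2 raised, indicator I1 active (predicts rate R decreasing, not rate R increasing)
(D) mechanism M3 — rate R increasing miss; parameter Y depressed miss; flag F3 raised miss; parameter Z elevated miss; flag F2 raised miss; indicator I1 active match
(E) process P3 — rate R increasing miss; parameter Y depressed miss; flag F3 raised miss; parameter Z elevated miss; flag F2 raised match; indicator I1 active match
(B) alone accounts for all the evidence.

B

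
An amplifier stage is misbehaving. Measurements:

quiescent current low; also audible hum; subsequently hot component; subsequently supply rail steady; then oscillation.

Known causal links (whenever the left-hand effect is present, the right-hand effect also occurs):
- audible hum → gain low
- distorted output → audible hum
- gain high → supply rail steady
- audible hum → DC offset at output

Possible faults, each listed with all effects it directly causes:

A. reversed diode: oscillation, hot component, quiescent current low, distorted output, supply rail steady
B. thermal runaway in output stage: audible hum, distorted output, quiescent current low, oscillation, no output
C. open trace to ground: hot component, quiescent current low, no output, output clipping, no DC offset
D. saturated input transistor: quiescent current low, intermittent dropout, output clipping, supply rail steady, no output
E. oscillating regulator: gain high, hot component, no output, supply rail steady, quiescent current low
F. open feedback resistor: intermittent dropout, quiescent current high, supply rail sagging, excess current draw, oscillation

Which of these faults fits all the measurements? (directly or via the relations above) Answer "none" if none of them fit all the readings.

Checking each candidate against the observations:
(A) reversed diode — accounts for every observation (audible hum through distorted output → audible hum)
(B) thermal runaway in output stage — quiescent current low yes; audible hum yes; hot component NO; supply rail steady NO; oscillation yes
(C) open trace to ground — quiescent current low yes; audible hum NO; hot component yes; supply rail steady NO; oscillation NO
(D) saturated input transistor — quiescent current low yes; audible hum NO; hot component NO; supply rail steady yes; oscillation NO
(E) oscillating regulator — quiescent current low yes; audible hum NO; hot component yes; supply rail steady yes; oscillation NO
(F) open feedback resistor — fails on quiescent current low, audible hum, hot component, supply rail steady (predicts quiescent current high, not quiescent current low; predicts supply rail sagging, not supply rail steady)
Only (A) is consistent with every observation.

A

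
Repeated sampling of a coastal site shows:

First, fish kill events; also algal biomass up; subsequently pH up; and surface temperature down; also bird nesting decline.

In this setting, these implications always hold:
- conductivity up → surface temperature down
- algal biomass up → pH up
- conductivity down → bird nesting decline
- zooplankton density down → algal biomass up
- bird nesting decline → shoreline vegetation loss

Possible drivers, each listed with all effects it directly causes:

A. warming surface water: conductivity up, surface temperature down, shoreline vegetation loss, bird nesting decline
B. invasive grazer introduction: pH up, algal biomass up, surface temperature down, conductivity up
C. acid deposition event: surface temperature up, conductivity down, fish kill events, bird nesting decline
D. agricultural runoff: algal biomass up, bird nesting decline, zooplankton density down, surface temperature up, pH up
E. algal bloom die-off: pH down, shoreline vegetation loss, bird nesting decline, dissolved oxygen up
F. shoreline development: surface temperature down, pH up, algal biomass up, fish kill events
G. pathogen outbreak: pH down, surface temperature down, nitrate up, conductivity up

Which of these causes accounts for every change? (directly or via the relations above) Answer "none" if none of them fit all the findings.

none

Testing each hypothesis:
(A) warming surface water — does not account for fish kill events, algal biomass up, pH up
(B) invasive grazer introduction — fish kill events NO; algal biomass up yes; pH up yes; surface temperature down yes; bird nesting decline NO
(C) acid deposition event — fails on algal biomass up, pH up, surface temperature down (predicts surface temperature up, not surface temperature down)
(D) agricultural runoff — fish kill events NO; algal biomass up yes; pH up yes; surface temperature down NO; bird nesting decline yes
(E) algal bloom die-off — fish kill events NO; algal biomass up NO; pH up NO; surface temperature down NO; bird nesting decline yes
(F) shoreline development — fish kill events yes; algal biomass up yes; pH up yes; surface temperature down yes; bird nesting decline NO
(G) pathogen outbreak — fish kill events NO; algal biomass up NO; pH up NO; surface temperature down yes; bird nesting decline NO
No candidate is consistent with all observations.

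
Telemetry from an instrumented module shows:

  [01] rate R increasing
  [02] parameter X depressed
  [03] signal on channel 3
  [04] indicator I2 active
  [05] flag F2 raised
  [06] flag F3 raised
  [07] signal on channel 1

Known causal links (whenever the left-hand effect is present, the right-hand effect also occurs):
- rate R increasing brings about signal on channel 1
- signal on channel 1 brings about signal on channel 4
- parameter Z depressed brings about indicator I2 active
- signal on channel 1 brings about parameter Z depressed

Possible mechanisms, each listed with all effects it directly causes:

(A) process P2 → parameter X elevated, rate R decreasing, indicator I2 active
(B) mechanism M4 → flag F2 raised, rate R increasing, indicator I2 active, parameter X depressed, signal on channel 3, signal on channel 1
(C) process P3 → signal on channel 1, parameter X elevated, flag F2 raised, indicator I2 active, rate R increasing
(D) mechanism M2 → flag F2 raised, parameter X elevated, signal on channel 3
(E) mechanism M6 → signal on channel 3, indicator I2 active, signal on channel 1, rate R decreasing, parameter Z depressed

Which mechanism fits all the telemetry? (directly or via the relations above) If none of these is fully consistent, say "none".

none

Checking each candidate against the observations:
(A) process P2 — rate R increasing -; parameter X depressed -; signal on channel 3 -; indicator I2 active +; flag F2 raised -; flag F3 raised -; signal on channel 1 -
(B) mechanism M4 — does not account for flag F3 raised
(C) process P3 — rate R increasing +; parameter X depressed -; signal on channel 3 -; indicator I2 active +; flag F2 raised +; flag F3 raised -; signal on channel 1 +
(D) mechanism M2 — rate R increasing -; parameter X depressed -; signal on channel 3 +; indicator I2 active -; flag F2 raised +; flag F3 raised -; signal on channel 1 -
(E) mechanism M6 — rate R increasing -; parameter X depressed -; signal on channel 3 +; indicator I2 active +; flag F2 raised -; flag F3 raised -; signal on channel 1 +
No candidate is consistent with all observations.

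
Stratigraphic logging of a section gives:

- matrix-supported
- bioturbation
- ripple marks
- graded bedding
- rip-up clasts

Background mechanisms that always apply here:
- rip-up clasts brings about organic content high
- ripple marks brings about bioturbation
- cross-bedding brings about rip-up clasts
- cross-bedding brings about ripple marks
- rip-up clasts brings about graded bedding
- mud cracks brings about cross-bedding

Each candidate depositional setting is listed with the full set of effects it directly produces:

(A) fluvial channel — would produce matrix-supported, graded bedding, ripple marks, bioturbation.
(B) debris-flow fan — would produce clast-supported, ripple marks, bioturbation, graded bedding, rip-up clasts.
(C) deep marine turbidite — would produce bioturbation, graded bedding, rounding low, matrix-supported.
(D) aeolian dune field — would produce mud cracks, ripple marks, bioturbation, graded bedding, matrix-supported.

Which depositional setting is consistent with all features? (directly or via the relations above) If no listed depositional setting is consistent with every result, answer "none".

Checking each candidate against the observations:
(A) fluvial channel — matrix-supported yes; bioturbation yes; ripple marks yes; graded bedding yes; rip-up clasts NO
(B) debris-flow fan — matrix-supported NO; bioturbation yes; ripple marks yes; graded bedding yes; rip-up clasts yes
(C) deep marine turbidite — does not account for ripple marks, rip-up clasts
(D) aeolian dune field — matrix-supported yes; bioturbation yes; ripple marks yes; graded bedding yes; rip-up clasts yes (via mud cracks → cross-bedding → rip-up clasts)
(D) is the only candidate with no mismatches.

D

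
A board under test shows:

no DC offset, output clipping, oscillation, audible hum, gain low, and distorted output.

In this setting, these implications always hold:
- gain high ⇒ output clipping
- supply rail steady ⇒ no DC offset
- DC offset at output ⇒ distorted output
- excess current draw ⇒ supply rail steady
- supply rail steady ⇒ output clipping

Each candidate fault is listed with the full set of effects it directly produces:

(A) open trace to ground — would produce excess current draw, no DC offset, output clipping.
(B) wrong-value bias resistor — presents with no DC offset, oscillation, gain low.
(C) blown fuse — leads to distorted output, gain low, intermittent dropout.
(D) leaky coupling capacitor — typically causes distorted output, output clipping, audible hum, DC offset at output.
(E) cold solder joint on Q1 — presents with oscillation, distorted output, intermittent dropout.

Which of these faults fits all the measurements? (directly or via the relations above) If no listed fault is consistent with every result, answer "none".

Testing each hypothesis:
(A) open trace to ground — does not account for oscillation, audible hum, gain low, distorted output
(B) wrong-value bias resistor — no DC offset +; output clipping -; oscillation +; audible hum -; gain low +; distorted output -
(C) blown fuse — does not account for no DC offset, output clipping, oscillation, audible hum
(D) leaky coupling capacitor — no DC offset -; output clipping +; oscillation -; audible hum +; gain low -; distorted output +
(E) cold solder joint on Q1 — no DC offset -; output clipping -; oscillation +; audible hum -; gain low -; distorted output +
None of the listed candidates fits everything.

none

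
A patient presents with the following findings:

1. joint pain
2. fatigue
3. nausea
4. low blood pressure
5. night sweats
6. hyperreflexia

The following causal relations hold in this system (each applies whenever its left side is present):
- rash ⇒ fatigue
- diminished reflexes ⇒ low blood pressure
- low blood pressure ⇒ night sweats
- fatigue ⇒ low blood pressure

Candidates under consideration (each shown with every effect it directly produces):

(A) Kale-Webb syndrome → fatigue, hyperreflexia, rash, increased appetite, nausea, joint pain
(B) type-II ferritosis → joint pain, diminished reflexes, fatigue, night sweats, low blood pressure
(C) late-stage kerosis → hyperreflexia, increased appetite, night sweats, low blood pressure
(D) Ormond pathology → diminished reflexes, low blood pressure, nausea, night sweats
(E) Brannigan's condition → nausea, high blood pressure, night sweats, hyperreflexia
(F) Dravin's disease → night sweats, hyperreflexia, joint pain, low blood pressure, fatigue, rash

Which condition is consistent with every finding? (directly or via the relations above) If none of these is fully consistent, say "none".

A

Per-candidate check:
(A) Kale-Webb syndrome — accounts for every observation (low blood pressure through fatigue → low blood pressure)
(B) type-II ferritosis — joint pain match; fatigue match; nausea miss; low blood pressure match; night sweats match; hyperreflexia miss
(C) late-stage kerosis — joint pain miss; fatigue miss; nausea miss; low blood pressure match; night sweats match; hyperreflexia match
(D) Ormond pathology — fails on joint pain, fatigue, hyperreflexia (predicts diminished reflexes, not hyperreflexia)
(E) Brannigan's condition — joint pain miss; fatigue miss; nausea match; low blood pressure miss; night sweats match; hyperreflexia match
(F) Dravin's disease — joint pain match; fatigue match; nausea miss; low blood pressure match; night sweats match; hyperreflexia match
Only (A) is consistent with every observation.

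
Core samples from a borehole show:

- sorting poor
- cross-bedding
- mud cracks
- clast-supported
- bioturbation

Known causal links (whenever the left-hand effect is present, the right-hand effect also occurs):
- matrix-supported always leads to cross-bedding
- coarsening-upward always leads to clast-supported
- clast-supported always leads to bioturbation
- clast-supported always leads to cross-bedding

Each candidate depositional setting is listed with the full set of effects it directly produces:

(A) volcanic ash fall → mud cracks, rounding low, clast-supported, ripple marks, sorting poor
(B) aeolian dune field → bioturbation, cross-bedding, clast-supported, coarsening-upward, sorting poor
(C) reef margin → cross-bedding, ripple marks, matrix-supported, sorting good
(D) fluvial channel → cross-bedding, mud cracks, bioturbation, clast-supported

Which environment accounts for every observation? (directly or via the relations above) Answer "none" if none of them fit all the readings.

A

Per-candidate check:
(A) volcanic ash fall — accounts for every observation (cross-bedding through clast-supported → cross-bedding)
(B) aeolian dune field — does not account for mud cracks
(C) reef margin — fails on sorting poor, mud cracks, clast-supported, bioturbation (predicts sorting good, not sorting poor; predicts matrix-supported, not clast-supported)
(D) fluvial channel — sorting poor ✗; cross-bedding ✓; mud cracks ✓; clast-supported ✓; bioturbation ✓
(A) alone accounts for all the evidence.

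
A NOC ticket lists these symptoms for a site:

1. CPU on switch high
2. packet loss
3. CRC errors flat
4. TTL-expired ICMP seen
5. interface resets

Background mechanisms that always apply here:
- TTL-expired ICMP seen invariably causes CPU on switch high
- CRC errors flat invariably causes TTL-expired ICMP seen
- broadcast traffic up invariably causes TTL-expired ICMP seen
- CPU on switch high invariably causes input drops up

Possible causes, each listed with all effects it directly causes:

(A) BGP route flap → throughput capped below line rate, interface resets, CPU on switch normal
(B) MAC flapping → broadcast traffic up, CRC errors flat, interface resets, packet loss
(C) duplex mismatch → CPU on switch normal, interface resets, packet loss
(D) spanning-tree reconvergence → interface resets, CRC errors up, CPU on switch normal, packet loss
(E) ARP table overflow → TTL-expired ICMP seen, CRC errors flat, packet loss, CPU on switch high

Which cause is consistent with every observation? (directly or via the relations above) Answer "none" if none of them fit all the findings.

Testing each hypothesis:
(A) BGP route flap — CPU on switch high miss; packet loss miss; CRC errors flat miss; TTL-expired ICMP seen miss; interface resets match
(B) MAC flapping — CPU on switch high match (via broadcast traffic up → TTL-expired ICMP seen → CPU on switch high); packet loss match; CRC errors flat match; TTL-expired ICMP seen match (via broadcast traffic up → TTL-expired ICMP seen); interface resets match
(C) duplex mismatch — fails on CPU on switch high, CRC errors flat, TTL-expired ICMP seen (predicts CPU on switch normal, not CPU on switch high)
(D) spanning-tree reconvergence — CPU on switch high miss; packet loss match; CRC errors flat miss; TTL-expired ICMP seen miss; interface resets match
(E) ARP table overflow — does not account for interface resets
(B) alone accounts for all the evidence.

B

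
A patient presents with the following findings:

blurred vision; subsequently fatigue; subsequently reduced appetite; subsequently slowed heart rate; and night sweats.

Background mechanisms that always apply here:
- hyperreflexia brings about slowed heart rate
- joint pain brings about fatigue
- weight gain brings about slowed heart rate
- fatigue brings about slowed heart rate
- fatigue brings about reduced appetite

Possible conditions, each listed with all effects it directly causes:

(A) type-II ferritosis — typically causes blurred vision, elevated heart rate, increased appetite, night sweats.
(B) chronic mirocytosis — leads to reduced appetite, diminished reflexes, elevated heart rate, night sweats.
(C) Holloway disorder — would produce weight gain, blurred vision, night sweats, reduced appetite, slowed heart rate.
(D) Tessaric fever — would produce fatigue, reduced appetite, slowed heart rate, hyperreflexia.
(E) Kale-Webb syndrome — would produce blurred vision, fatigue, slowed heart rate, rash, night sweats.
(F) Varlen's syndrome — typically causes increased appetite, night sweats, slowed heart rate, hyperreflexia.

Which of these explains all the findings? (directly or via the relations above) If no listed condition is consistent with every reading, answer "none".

Checking each candidate against the observations:
(A) type-II ferritosis — blurred vision ✓; fatigue ✗; reduced appetite ✗; slowed heart rate ✗; night sweats ✓
(B) chronic mirocytosis — fails on blurred vision, fatigue, slowed heart rate (predicts elevated heart rate, not slowed heart rate)
(C) Holloway disorder — does not account for fatigue
(D) Tessaric fever — does not account for blurred vision, night sweats
(E) Kale-Webb syndrome — blurred vision ✓; fatigue ✓; reduced appetite ✓ (through fatigue → reduced appetite); slowed heart rate ✓; night sweats ✓
(F) Varlen's syndrome — blurred vision ✗; fatigue ✗; reduced appetite ✗; slowed heart rate ✓; night sweats ✓
Only (E) is consistent with every observation.

E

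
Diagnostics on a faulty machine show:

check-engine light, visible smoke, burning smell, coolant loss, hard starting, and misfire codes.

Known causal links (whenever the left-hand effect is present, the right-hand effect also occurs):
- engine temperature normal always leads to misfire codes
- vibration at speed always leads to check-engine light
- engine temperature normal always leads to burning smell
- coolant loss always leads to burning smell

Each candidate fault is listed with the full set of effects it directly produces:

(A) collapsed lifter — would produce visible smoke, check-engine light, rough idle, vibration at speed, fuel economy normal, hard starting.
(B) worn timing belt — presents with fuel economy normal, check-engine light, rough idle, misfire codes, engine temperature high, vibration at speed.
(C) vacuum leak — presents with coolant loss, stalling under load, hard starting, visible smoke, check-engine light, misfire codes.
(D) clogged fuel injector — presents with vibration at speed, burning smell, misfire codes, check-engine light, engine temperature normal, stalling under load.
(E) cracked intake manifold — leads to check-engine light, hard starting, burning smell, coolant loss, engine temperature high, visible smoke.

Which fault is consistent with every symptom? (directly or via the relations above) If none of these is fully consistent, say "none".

C

Per-candidate check:
(A) collapsed lifter — does not account for burning smell, coolant loss, misfire codes
(B) worn timing belt — check-engine light ✓; visible smoke ✗; burning smell ✗; coolant loss ✗; hard starting ✗; misfire codes ✓
(C) vacuum leak — accounts for every observation (burning smell by coolant loss → burning smell)
(D) clogged fuel injector — does not account for visible smoke, coolant loss, hard starting
(E) cracked intake manifold — check-engine light ✓; visible smoke ✓; burning smell ✓; coolant loss ✓; hard starting ✓; misfire codes ✗
(C) is the only candidate with no mismatches.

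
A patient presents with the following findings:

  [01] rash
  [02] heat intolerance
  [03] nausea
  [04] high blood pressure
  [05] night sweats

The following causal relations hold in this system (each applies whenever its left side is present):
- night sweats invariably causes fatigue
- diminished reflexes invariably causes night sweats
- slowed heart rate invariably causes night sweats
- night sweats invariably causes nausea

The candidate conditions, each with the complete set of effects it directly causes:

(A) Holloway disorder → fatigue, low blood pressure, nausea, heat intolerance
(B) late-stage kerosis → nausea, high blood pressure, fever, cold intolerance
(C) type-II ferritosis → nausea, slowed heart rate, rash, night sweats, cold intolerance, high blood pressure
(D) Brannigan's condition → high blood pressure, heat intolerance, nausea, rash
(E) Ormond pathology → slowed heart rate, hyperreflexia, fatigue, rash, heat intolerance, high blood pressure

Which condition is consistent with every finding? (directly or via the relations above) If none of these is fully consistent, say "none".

Testing each hypothesis:
(A) Holloway disorder — fails on rash, high blood pressure, night sweats (predicts low blood pressure, not high blood pressure)
(B) late-stage kerosis — rash ✗; heat intolerance ✗; nausea ✓; high blood pressure ✓; night sweats ✗
(C) type-II ferritosis — rash ✓; heat intolerance ✗; nausea ✓; high blood pressure ✓; night sweats ✓
(D) Brannigan's condition — does not account for night sweats
(E) Ormond pathology — rash ✓; heat intolerance ✓; nausea ✓ (through slowed heart rate → night sweats → nausea); high blood pressure ✓; night sweats ✓ (through slowed heart rate → night sweats)
(E) is the only candidate with no mismatches.

E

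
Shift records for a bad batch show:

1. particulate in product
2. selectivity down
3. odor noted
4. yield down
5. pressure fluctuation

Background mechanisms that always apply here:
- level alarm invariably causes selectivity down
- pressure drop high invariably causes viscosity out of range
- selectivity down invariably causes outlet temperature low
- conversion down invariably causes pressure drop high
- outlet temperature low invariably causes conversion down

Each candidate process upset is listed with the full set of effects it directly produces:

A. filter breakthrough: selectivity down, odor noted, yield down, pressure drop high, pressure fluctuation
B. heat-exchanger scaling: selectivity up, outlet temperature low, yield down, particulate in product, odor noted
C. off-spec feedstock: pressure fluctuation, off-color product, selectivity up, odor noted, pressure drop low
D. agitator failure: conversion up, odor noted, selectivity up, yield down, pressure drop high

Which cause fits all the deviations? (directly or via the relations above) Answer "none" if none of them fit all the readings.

none

Per-candidate check:
(A) filter breakthrough — particulate in product NO; selectivity down yes; odor noted yes; yield down yes; pressure fluctuation yes
(B) heat-exchanger scaling — fails on selectivity down, pressure fluctuation (predicts selectivity up, not selectivity down)
(C) off-spec feedstock — particulate in product NO; selectivity down NO; odor noted yes; yield down NO; pressure fluctuation yes
(D) agitator failure — particulate in product NO; selectivity down NO; odor noted yes; yield down yes; pressure fluctuation NO
No candidate is consistent with all observations.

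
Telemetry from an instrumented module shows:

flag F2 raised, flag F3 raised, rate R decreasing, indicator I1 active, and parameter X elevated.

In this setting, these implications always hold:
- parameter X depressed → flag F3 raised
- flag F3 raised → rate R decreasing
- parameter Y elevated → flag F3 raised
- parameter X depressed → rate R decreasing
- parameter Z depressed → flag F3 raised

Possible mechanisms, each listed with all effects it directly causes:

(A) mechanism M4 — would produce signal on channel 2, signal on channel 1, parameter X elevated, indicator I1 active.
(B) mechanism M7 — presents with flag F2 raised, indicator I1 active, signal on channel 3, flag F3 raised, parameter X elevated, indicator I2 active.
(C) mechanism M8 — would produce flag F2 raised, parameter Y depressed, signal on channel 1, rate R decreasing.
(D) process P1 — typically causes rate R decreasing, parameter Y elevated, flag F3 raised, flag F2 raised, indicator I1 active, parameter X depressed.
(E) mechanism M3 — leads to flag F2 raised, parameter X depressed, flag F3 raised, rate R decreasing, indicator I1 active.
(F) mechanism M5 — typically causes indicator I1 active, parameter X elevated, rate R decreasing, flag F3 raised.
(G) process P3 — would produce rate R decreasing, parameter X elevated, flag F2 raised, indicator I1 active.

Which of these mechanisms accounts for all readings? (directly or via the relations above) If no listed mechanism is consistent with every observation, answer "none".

Per-candidate check:
(A) mechanism M4 — flag F2 raised miss; flag F3 raised miss; rate R decreasing miss; indicator I1 active match; parameter X elevated match
(B) mechanism M7 — accounts for every observation (rate R decreasing via flag F3 raised → rate R decreasing)
(C) mechanism M8 — flag F2 raised match; flag F3 raised miss; rate R decreasing match; indicator I1 active miss; parameter X elevated miss
(D) process P1 — flag F2 raised match; flag F3 raised match; rate R decreasing match; indicator I1 active match; parameter X elevated miss
(E) mechanism M3 — fails on parameter X elevated (predicts parameter X depressed, not parameter X elevated)
(F) mechanism M5 — flag F2 raised miss; flag F3 raised match; rate R decreasing match; indicator I1 active match; parameter X elevated match
(G) process P3 — flag F2 raised match; flag F3 raised miss; rate R decreasing match; indicator I1 active match; parameter X elevated match
(B) is the only candidate with no mismatches.

B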